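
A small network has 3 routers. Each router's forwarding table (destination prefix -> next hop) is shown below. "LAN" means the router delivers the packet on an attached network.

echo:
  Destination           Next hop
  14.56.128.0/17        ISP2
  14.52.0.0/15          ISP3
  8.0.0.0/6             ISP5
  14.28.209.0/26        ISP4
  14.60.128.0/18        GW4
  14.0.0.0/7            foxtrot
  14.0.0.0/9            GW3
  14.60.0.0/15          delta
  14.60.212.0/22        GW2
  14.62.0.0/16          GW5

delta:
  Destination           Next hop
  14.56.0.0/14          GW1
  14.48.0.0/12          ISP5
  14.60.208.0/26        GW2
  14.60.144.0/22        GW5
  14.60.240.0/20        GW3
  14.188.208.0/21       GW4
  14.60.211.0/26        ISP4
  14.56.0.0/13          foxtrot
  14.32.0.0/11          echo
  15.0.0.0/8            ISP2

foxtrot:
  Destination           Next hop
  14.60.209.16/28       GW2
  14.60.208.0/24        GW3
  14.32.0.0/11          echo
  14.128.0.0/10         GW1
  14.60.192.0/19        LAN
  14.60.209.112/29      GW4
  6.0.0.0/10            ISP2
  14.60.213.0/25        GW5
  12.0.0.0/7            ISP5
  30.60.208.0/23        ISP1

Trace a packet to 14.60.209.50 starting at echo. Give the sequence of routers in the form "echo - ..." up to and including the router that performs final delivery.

echo - delta - foxtrot

At echo: longest match for 14.60.209.50 is 14.60.0.0/15 -> delta
At delta: longest match for 14.60.209.50 is 14.56.0.0/13 -> foxtrot
At foxtrot: longest match for 14.60.209.50 is 14.60.192.0/19 -> LAN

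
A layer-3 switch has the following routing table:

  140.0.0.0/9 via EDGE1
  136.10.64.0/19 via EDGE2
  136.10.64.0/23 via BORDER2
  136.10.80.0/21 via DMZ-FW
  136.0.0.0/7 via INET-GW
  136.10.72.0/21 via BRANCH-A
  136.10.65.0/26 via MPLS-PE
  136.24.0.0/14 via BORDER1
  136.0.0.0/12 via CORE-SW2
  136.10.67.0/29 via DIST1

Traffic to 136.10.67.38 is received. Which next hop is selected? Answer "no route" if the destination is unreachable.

Routes whose prefix contains 136.10.67.38:
  136.0.0.0/7 (136.0.0.0 - 137.255.255.255) -> INET-GW
  136.0.0.0/12 (136.0.0.0 - 136.15.255.255) -> CORE-SW2
  136.10.64.0/19 (136.10.64.0 - 136.10.95.255) -> EDGE2
More-specific entries that do NOT match:
  136.10.67.0/29 (136.10.67.0 - 136.10.67.7) does not contain 136.10.67.38
  136.10.65.0/26 (136.10.65.0 - 136.10.65.63) does not contain 136.10.67.38
  136.10.64.0/23 (136.10.64.0 - 136.10.65.255) does not contain 136.10.67.38
  136.10.80.0/21 (136.10.80.0 - 136.10.87.255) does not contain 136.10.67.38
  136.10.72.0/21 (136.10.72.0 - 136.10.79.255) does not contain 136.10.67.38
Longest matching prefix is /19 -> next hop EDGE2.

EDGE2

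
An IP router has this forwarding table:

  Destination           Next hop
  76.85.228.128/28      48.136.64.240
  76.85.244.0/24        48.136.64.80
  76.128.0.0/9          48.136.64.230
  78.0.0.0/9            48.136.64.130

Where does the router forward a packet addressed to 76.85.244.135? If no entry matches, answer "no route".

48.136.64.80

Routes whose prefix contains 76.85.244.135:
  76.85.244.0/24 (76.85.244.0 - 76.85.244.255) -> 48.136.64.80
More-specific entries that do NOT match:
  76.85.228.128/28 (76.85.228.128 - 76.85.228.143) does not contain 76.85.244.135
Longest matching prefix is /24 -> next hop 48.136.64.80.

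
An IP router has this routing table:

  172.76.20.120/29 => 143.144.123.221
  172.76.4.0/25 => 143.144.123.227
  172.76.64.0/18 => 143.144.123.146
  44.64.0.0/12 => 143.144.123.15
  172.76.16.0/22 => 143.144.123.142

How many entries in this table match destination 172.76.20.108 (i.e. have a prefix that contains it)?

No listed prefix contains 172.76.20.108.
Total matching entries: 0.

0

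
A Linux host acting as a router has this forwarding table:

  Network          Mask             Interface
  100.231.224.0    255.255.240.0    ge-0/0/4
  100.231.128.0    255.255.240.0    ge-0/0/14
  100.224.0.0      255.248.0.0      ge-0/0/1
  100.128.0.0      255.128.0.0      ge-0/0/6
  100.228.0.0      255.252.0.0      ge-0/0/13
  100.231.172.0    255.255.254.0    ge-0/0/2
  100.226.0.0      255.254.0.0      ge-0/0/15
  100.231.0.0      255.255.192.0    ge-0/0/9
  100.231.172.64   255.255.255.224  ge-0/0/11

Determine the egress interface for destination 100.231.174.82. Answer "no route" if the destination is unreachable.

Routes whose prefix contains 100.231.174.82:
  100.128.0.0/9 (100.128.0.0 - 100.255.255.255) -> ge-0/0/6
  100.224.0.0/13 (100.224.0.0 - 100.231.255.255) -> ge-0/0/1
  100.228.0.0/14 (100.228.0.0 - 100.231.255.255) -> ge-0/0/13
More-specific entries that do NOT match:
  100.231.172.64/27 (100.231.172.64 - 100.231.172.95) does not contain 100.231.174.82
  100.231.172.0/23 (100.231.172.0 - 100.231.173.255) does not contain 100.231.174.82
  100.231.224.0/20 (100.231.224.0 - 100.231.239.255) does not contain 100.231.174.82
  100.231.128.0/20 (100.231.128.0 - 100.231.143.255) does not contain 100.231.174.82
  100.231.0.0/18 (100.231.0.0 - 100.231.63.255) does not contain 100.231.174.82
  100.226.0.0/15 (100.226.0.0 - 100.227.255.255) does not contain 100.231.174.82
Longest matching prefix is /14 -> interface ge-0/0/13.

ge-0/0/13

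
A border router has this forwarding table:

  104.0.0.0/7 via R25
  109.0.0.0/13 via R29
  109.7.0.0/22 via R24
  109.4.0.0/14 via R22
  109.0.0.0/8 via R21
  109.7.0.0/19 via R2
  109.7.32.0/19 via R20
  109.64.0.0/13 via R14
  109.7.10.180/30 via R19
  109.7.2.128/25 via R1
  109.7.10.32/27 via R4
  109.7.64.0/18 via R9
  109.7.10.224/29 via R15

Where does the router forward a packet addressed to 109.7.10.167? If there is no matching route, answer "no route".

Routes whose prefix contains 109.7.10.167:
  109.0.0.0/8 (109.0.0.0 - 109.255.255.255) -> R21
  109.0.0.0/13 (109.0.0.0 - 109.7.255.255) -> R29
  109.4.0.0/14 (109.4.0.0 - 109.7.255.255) -> R22
  109.7.0.0/19 (109.7.0.0 - 109.7.31.255) -> R2
More-specific entries that do NOT match:
  109.7.10.180/30 (109.7.10.180 - 109.7.10.183) does not contain 109.7.10.167
  109.7.10.224/29 (109.7.10.224 - 109.7.10.231) does not contain 109.7.10.167
  109.7.10.32/27 (109.7.10.32 - 109.7.10.63) does not contain 109.7.10.167
  109.7.2.128/25 (109.7.2.128 - 109.7.2.255) does not contain 109.7.10.167
  109.7.0.0/22 (109.7.0.0 - 109.7.3.255) does not contain 109.7.10.167
Longest matching prefix is /19 -> next hop R2.

R2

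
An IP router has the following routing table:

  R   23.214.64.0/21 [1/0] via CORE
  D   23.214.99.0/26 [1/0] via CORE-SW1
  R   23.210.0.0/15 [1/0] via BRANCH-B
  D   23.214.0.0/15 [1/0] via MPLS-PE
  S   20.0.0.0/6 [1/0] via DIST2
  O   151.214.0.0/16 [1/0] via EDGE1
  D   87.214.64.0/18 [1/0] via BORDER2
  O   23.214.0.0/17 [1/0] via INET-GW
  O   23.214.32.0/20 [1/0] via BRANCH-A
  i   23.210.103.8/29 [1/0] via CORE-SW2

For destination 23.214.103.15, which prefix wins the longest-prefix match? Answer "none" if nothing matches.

Entries matching 23.214.103.15:
  20.0.0.0/6 (20.0.0.0 - 23.255.255.255)
  23.214.0.0/15 (23.214.0.0 - 23.215.255.255)
  23.214.0.0/17 (23.214.0.0 - 23.214.127.255)
Most specific is 23.214.0.0/17.

23.214.0.0/17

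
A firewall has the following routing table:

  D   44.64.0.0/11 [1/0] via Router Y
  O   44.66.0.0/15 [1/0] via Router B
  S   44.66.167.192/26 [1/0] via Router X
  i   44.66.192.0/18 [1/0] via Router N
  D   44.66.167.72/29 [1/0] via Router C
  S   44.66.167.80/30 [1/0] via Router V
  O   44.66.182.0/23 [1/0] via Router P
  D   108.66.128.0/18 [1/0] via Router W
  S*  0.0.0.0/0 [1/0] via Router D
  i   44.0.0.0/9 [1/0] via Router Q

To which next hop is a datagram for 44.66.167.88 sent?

Router B

Routes whose prefix contains 44.66.167.88:
  0.0.0.0/0 (default, matches everything) -> Router D
  44.0.0.0/9 (44.0.0.0 - 44.127.255.255) -> Router Q
  44.64.0.0/11 (44.64.0.0 - 44.95.255.255) -> Router Y
  44.66.0.0/15 (44.66.0.0 - 44.67.255.255) -> Router B
More-specific entries that do NOT match:
  44.66.167.80/30 (44.66.167.80 - 44.66.167.83) does not contain 44.66.167.88
  44.66.167.72/29 (44.66.167.72 - 44.66.167.79) does not contain 44.66.167.88
  44.66.167.192/26 (44.66.167.192 - 44.66.167.255) does not contain 44.66.167.88
  44.66.182.0/23 (44.66.182.0 - 44.66.183.255) does not contain 44.66.167.88
  44.66.192.0/18 (44.66.192.0 - 44.66.255.255) does not contain 44.66.167.88
  108.66.128.0/18 (108.66.128.0 - 108.66.191.255) does not contain 44.66.167.88
Longest matching prefix is /15 -> next hop Router B.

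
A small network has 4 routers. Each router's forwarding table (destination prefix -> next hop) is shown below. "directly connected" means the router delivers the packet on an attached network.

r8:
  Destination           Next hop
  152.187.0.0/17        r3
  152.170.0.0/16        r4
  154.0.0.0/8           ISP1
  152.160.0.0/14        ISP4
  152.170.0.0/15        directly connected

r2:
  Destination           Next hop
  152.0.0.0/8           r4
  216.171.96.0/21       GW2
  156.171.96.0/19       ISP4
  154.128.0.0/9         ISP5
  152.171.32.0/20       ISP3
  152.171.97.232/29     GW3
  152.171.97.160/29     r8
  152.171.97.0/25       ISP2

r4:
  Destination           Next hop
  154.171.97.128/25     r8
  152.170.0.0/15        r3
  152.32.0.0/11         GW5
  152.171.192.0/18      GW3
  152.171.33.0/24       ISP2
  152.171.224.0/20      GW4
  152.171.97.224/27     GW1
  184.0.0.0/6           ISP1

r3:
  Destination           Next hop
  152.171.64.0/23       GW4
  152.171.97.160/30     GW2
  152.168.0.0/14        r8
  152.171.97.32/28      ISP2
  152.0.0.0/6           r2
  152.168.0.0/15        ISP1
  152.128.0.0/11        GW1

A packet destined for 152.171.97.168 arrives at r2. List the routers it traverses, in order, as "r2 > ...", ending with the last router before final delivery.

r2 > r4 > r3 > r8

At r2: longest match for 152.171.97.168 is 152.0.0.0/8 -> r4
At r4: longest match for 152.171.97.168 is 152.170.0.0/15 -> r3
At r3: longest match for 152.171.97.168 is 152.168.0.0/14 -> r8
At r8: longest match for 152.171.97.168 is 152.170.0.0/15 -> directly connected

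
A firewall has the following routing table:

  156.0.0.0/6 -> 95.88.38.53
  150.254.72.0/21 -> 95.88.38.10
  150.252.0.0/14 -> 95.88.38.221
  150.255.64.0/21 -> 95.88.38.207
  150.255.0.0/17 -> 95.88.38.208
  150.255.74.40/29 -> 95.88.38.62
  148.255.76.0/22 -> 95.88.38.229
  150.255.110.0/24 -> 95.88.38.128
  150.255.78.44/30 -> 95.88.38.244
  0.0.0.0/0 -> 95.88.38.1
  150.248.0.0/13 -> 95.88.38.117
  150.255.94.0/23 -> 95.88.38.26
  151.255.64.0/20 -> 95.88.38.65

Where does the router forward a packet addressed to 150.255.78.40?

95.88.38.208

Routes whose prefix contains 150.255.78.40:
  0.0.0.0/0 (default, matches everything) -> 95.88.38.1
  150.248.0.0/13 (150.248.0.0 - 150.255.255.255) -> 95.88.38.117
  150.252.0.0/14 (150.252.0.0 - 150.255.255.255) -> 95.88.38.221
  150.255.0.0/17 (150.255.0.0 - 150.255.127.255) -> 95.88.38.208
More-specific entries that do NOT match:
  150.255.78.44/30 (150.255.78.44 - 150.255.78.47) does not contain 150.255.78.40
  150.255.74.40/29 (150.255.74.40 - 150.255.74.47) does not contain 150.255.78.40
  150.255.110.0/24 (150.255.110.0 - 150.255.110.255) does not contain 150.255.78.40
  150.255.94.0/23 (150.255.94.0 - 150.255.95.255) does not contain 150.255.78.40
  148.255.76.0/22 (148.255.76.0 - 148.255.79.255) does not contain 150.255.78.40
  150.254.72.0/21 (150.254.72.0 - 150.254.79.255) does not contain 150.255.78.40
  150.255.64.0/21 (150.255.64.0 - 150.255.71.255) does not contain 150.255.78.40
  151.255.64.0/20 (151.255.64.0 - 151.255.79.255) does not contain 150.255.78.40
Longest matching prefix is /17 -> next hop 95.88.38.208.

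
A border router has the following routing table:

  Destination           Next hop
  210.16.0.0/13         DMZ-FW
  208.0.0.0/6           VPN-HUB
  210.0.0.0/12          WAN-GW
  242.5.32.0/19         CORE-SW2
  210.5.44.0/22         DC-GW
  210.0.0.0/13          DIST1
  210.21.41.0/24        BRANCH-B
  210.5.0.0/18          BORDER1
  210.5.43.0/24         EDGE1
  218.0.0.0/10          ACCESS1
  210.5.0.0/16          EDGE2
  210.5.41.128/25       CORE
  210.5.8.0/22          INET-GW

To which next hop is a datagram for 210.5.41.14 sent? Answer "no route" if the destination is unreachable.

Routes whose prefix contains 210.5.41.14:
  208.0.0.0/6 (208.0.0.0 - 211.255.255.255) -> VPN-HUB
  210.0.0.0/12 (210.0.0.0 - 210.15.255.255) -> WAN-GW
  210.0.0.0/13 (210.0.0.0 - 210.7.255.255) -> DIST1
  210.5.0.0/16 (210.5.0.0 - 210.5.255.255) -> EDGE2
  210.5.0.0/18 (210.5.0.0 - 210.5.63.255) -> BORDER1
More-specific entries that do NOT match:
  210.5.41.128/25 (210.5.41.128 - 210.5.41.255) does not contain 210.5.41.14
  210.21.41.0/24 (210.21.41.0 - 210.21.41.255) does not contain 210.5.41.14
  210.5.43.0/24 (210.5.43.0 - 210.5.43.255) does not contain 210.5.41.14
  210.5.44.0/22 (210.5.44.0 - 210.5.47.255) does not contain 210.5.41.14
  210.5.8.0/22 (210.5.8.0 - 210.5.11.255) does not contain 210.5.41.14
  242.5.32.0/19 (242.5.32.0 - 242.5.63.255) does not contain 210.5.41.14
Longest matching prefix is /18 -> next hop BORDER1.

BORDER1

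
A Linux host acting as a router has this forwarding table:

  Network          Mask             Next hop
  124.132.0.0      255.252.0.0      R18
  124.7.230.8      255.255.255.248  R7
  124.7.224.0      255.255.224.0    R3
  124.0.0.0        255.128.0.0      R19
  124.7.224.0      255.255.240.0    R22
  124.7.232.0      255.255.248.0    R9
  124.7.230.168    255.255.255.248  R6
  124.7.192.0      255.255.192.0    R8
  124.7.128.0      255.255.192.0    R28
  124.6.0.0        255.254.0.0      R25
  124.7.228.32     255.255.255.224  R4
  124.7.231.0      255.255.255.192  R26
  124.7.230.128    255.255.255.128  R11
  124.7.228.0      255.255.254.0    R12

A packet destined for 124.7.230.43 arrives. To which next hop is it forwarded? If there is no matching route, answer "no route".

Routes whose prefix contains 124.7.230.43:
  124.0.0.0/9 (124.0.0.0 - 124.127.255.255) -> R19
  124.6.0.0/15 (124.6.0.0 - 124.7.255.255) -> R25
  124.7.192.0/18 (124.7.192.0 - 124.7.255.255) -> R8
  124.7.224.0/19 (124.7.224.0 - 124.7.255.255) -> R3
  124.7.224.0/20 (124.7.224.0 - 124.7.239.255) -> R22
More-specific entries that do NOT match:
  124.7.230.8/29 (124.7.230.8 - 124.7.230.15) does not contain 124.7.230.43
  124.7.230.168/29 (124.7.230.168 - 124.7.230.175) does not contain 124.7.230.43
  124.7.228.32/27 (124.7.228.32 - 124.7.228.63) does not contain 124.7.230.43
  124.7.231.0/26 (124.7.231.0 - 124.7.231.63) does not contain 124.7.230.43
  124.7.230.128/25 (124.7.230.128 - 124.7.230.255) does not contain 124.7.230.43
  124.7.228.0/23 (124.7.228.0 - 124.7.229.255) does not contain 124.7.230.43
  124.7.232.0/21 (124.7.232.0 - 124.7.239.255) does not contain 124.7.230.43
Longest matching prefix is /20 -> next hop R22.

R22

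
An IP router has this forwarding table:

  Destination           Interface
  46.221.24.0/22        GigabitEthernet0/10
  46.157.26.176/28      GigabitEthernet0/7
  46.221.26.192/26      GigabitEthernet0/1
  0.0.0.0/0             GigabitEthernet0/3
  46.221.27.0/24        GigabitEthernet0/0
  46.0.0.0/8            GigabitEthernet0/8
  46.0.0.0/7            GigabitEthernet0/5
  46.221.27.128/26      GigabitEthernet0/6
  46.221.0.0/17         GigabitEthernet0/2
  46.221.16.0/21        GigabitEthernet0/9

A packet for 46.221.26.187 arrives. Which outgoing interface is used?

Routes whose prefix contains 46.221.26.187:
  0.0.0.0/0 (default, matches everything) -> GigabitEthernet0/3
  46.0.0.0/7 (46.0.0.0 - 47.255.255.255) -> GigabitEthernet0/5
  46.0.0.0/8 (46.0.0.0 - 46.255.255.255) -> GigabitEthernet0/8
  46.221.0.0/17 (46.221.0.0 - 46.221.127.255) -> GigabitEthernet0/2
  46.221.24.0/22 (46.221.24.0 - 46.221.27.255) -> GigabitEthernet0/10
More-specific entries that do NOT match:
  46.157.26.176/28 (46.157.26.176 - 46.157.26.191) does not contain 46.221.26.187
  46.221.26.192/26 (46.221.26.192 - 46.221.26.255) does not contain 46.221.26.187
  46.221.27.128/26 (46.221.27.128 - 46.221.27.191) does not contain 46.221.26.187
  46.221.27.0/24 (46.221.27.0 - 46.221.27.255) does not contain 46.221.26.187
Longest matching prefix is /22 -> interface GigabitEthernet0/10.

GigabitEthernet0/10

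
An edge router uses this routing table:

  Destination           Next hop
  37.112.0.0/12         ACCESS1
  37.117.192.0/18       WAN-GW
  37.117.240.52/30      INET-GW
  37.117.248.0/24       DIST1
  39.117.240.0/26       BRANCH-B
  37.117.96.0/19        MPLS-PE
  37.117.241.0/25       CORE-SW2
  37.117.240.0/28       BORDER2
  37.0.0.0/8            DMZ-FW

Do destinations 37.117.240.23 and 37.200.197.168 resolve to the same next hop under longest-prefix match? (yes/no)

37.117.240.23: longest match 37.117.192.0/18 -> WAN-GW
37.200.197.168: longest match 37.0.0.0/8 -> DMZ-FW

no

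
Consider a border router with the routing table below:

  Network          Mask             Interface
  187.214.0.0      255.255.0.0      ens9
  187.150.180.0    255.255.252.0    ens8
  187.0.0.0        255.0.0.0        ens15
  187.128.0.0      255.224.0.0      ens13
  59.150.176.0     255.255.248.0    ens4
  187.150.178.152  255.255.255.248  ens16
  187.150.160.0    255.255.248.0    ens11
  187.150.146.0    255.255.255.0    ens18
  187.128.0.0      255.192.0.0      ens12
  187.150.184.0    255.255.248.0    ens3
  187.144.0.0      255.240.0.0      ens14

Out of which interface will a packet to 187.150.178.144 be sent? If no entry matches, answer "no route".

ens14

Routes whose prefix contains 187.150.178.144:
  187.0.0.0/8 (187.0.0.0 - 187.255.255.255) -> ens15
  187.128.0.0/10 (187.128.0.0 - 187.191.255.255) -> ens12
  187.128.0.0/11 (187.128.0.0 - 187.159.255.255) -> ens13
  187.144.0.0/12 (187.144.0.0 - 187.159.255.255) -> ens14
More-specific entries that do NOT match:
  187.150.178.152/29 (187.150.178.152 - 187.150.178.159) does not contain 187.150.178.144
  187.150.146.0/24 (187.150.146.0 - 187.150.146.255) does not contain 187.150.178.144
  187.150.180.0/22 (187.150.180.0 - 187.150.183.255) does not contain 187.150.178.144
  59.150.176.0/21 (59.150.176.0 - 59.150.183.255) does not contain 187.150.178.144
  187.150.160.0/21 (187.150.160.0 - 187.150.167.255) does not contain 187.150.178.144
  187.150.184.0/21 (187.150.184.0 - 187.150.191.255) does not contain 187.150.178.144
  187.214.0.0/16 (187.214.0.0 - 187.214.255.255) does not contain 187.150.178.144
Longest matching prefix is /12 -> interface ens14.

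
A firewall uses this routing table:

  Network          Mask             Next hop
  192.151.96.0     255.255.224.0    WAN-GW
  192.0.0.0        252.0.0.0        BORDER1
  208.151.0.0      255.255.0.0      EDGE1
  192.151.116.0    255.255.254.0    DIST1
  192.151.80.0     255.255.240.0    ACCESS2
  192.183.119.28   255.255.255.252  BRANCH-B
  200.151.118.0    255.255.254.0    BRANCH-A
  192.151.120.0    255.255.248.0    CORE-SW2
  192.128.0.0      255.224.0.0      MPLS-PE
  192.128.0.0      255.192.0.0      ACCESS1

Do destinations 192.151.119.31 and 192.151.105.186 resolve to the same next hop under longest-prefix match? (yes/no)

192.151.119.31: longest match 192.151.96.0/19 -> WAN-GW
192.151.105.186: longest match 192.151.96.0/19 -> WAN-GW

yes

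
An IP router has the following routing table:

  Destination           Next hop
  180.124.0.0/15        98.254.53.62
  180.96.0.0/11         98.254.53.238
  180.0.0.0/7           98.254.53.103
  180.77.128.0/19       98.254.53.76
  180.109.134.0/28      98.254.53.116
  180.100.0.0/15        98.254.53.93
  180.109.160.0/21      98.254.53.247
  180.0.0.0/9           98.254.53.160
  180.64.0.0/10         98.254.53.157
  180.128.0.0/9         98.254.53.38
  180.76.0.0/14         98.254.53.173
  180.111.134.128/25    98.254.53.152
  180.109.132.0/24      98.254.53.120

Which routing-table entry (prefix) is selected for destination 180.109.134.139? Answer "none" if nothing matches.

180.96.0.0/11

Entries matching 180.109.134.139:
  180.0.0.0/7 (180.0.0.0 - 181.255.255.255)
  180.0.0.0/9 (180.0.0.0 - 180.127.255.255)
  180.64.0.0/10 (180.64.0.0 - 180.127.255.255)
  180.96.0.0/11 (180.96.0.0 - 180.127.255.255)
Most specific is 180.96.0.0/11.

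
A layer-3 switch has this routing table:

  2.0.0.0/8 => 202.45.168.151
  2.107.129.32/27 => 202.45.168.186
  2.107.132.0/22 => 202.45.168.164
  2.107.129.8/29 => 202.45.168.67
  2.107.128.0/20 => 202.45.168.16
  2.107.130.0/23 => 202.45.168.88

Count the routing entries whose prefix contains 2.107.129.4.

2

Prefixes containing 2.107.129.4:
  2.0.0.0/8 (2.0.0.0 - 2.255.255.255)
  2.107.128.0/20 (2.107.128.0 - 2.107.143.255)
Total matching entries: 2.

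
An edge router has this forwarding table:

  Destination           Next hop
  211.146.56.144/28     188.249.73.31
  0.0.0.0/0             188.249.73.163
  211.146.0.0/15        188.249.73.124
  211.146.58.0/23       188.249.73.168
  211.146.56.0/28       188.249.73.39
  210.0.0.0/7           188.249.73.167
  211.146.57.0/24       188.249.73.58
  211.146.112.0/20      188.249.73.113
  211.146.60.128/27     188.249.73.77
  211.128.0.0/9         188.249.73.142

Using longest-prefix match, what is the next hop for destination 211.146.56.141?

Routes whose prefix contains 211.146.56.141:
  0.0.0.0/0 (default, matches everything) -> 188.249.73.163
  210.0.0.0/7 (210.0.0.0 - 211.255.255.255) -> 188.249.73.167
  211.128.0.0/9 (211.128.0.0 - 211.255.255.255) -> 188.249.73.142
  211.146.0.0/15 (211.146.0.0 - 211.147.255.255) -> 188.249.73.124
More-specific entries that do NOT match:
  211.146.56.144/28 (211.146.56.144 - 211.146.56.159) does not contain 211.146.56.141
  211.146.56.0/28 (211.146.56.0 - 211.146.56.15) does not contain 211.146.56.141
  211.146.60.128/27 (211.146.60.128 - 211.146.60.159) does not contain 211.146.56.141
  211.146.57.0/24 (211.146.57.0 - 211.146.57.255) does not contain 211.146.56.141
  211.146.58.0/23 (211.146.58.0 - 211.146.59.255) does not contain 211.146.56.141
  211.146.112.0/20 (211.146.112.0 - 211.146.127.255) does not contain 211.146.56.141
Longest matching prefix is /15 -> next hop 188.249.73.124.

188.249.73.124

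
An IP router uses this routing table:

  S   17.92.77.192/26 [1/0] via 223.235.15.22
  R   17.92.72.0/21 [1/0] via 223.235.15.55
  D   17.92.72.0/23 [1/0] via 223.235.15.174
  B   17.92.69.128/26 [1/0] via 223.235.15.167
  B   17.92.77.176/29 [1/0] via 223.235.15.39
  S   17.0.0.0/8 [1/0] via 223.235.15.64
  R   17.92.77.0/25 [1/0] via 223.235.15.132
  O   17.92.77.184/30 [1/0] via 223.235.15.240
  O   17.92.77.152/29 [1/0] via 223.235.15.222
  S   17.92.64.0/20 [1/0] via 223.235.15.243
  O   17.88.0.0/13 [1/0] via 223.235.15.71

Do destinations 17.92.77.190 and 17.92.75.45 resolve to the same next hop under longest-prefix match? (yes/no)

17.92.77.190: longest match 17.92.72.0/21 -> 223.235.15.55
17.92.75.45: longest match 17.92.72.0/21 -> 223.235.15.55

yes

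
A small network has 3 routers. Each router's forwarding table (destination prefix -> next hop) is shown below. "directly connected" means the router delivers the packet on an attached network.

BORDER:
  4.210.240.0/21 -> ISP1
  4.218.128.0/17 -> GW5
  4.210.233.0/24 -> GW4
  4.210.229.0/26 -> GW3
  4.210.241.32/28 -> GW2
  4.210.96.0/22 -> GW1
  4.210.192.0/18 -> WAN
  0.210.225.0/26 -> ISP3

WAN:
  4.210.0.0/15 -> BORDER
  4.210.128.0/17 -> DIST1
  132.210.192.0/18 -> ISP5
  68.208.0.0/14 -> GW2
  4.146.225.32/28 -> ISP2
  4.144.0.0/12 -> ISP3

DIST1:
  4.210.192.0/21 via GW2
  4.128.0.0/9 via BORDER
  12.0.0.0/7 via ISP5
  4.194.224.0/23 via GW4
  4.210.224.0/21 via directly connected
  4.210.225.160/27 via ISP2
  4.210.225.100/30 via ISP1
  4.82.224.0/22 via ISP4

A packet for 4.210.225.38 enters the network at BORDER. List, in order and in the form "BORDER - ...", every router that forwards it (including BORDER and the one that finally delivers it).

At BORDER: longest match for 4.210.225.38 is 4.210.192.0/18 -> WAN
At WAN: longest match for 4.210.225.38 is 4.210.128.0/17 -> DIST1
At DIST1: longest match for 4.210.225.38 is 4.210.224.0/21 -> directly connected

BORDER - WAN - DIST1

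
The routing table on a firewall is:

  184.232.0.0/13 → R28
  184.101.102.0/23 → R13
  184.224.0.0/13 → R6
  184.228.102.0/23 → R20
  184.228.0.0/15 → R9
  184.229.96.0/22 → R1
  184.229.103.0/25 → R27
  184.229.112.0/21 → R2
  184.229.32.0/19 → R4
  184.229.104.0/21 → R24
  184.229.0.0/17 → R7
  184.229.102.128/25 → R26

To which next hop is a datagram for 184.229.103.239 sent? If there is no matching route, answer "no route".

Routes whose prefix contains 184.229.103.239:
  184.224.0.0/13 (184.224.0.0 - 184.231.255.255) -> R6
  184.228.0.0/15 (184.228.0.0 - 184.229.255.255) -> R9
  184.229.0.0/17 (184.229.0.0 - 184.229.127.255) -> R7
More-specific entries that do NOT match:
  184.229.103.0/25 (184.229.103.0 - 184.229.103.127) does not contain 184.229.103.239
  184.229.102.128/25 (184.229.102.128 - 184.229.102.255) does not contain 184.229.103.239
  184.101.102.0/23 (184.101.102.0 - 184.101.103.255) does not contain 184.229.103.239
  184.228.102.0/23 (184.228.102.0 - 184.228.103.255) does not contain 184.229.103.239
  184.229.96.0/22 (184.229.96.0 - 184.229.99.255) does not contain 184.229.103.239
  184.229.112.0/21 (184.229.112.0 - 184.229.119.255) does not contain 184.229.103.239
  184.229.104.0/21 (184.229.104.0 - 184.229.111.255) does not contain 184.229.103.239
  184.229.32.0/19 (184.229.32.0 - 184.229.63.255) does not contain 184.229.103.239
Longest matching prefix is /17 -> next hop R7.

R7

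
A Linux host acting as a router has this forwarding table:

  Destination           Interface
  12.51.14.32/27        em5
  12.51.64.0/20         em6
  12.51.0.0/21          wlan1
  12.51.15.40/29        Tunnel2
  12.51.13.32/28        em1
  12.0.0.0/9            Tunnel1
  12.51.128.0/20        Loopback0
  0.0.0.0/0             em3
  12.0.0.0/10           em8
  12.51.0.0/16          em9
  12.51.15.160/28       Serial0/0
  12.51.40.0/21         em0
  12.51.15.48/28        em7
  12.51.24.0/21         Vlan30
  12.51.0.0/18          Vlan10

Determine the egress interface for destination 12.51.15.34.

Vlan10

Routes whose prefix contains 12.51.15.34:
  0.0.0.0/0 (default, matches everything) -> em3
  12.0.0.0/9 (12.0.0.0 - 12.127.255.255) -> Tunnel1
  12.0.0.0/10 (12.0.0.0 - 12.63.255.255) -> em8
  12.51.0.0/16 (12.51.0.0 - 12.51.255.255) -> em9
  12.51.0.0/18 (12.51.0.0 - 12.51.63.255) -> Vlan10
More-specific entries that do NOT match:
  12.51.15.40/29 (12.51.15.40 - 12.51.15.47) does not contain 12.51.15.34
  12.51.13.32/28 (12.51.13.32 - 12.51.13.47) does not contain 12.51.15.34
  12.51.15.160/28 (12.51.15.160 - 12.51.15.175) does not contain 12.51.15.34
  12.51.15.48/28 (12.51.15.48 - 12.51.15.63) does not contain 12.51.15.34
  12.51.14.32/27 (12.51.14.32 - 12.51.14.63) does not contain 12.51.15.34
  12.51.0.0/21 (12.51.0.0 - 12.51.7.255) does not contain 12.51.15.34
  12.51.40.0/21 (12.51.40.0 - 12.51.47.255) does not contain 12.51.15.34
  12.51.24.0/21 (12.51.24.0 - 12.51.31.255) does not contain 12.51.15.34
  12.51.64.0/20 (12.51.64.0 - 12.51.79.255) does not contain 12.51.15.34
  12.51.128.0/20 (12.51.128.0 - 12.51.143.255) does not contain 12.51.15.34
Longest matching prefix is /18 -> interface Vlan10.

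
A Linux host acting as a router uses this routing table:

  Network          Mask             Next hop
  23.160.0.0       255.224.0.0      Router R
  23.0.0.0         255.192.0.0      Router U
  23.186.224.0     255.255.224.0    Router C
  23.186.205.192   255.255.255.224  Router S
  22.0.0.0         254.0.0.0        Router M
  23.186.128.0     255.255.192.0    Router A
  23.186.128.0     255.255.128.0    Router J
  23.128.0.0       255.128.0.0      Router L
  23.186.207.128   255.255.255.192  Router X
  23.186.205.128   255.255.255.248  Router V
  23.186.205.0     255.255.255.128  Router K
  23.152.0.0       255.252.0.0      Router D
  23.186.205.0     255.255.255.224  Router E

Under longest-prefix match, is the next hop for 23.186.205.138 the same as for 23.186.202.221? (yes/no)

23.186.205.138: longest match 23.186.128.0/17 -> Router J
23.186.202.221: longest match 23.186.128.0/17 -> Router J

yes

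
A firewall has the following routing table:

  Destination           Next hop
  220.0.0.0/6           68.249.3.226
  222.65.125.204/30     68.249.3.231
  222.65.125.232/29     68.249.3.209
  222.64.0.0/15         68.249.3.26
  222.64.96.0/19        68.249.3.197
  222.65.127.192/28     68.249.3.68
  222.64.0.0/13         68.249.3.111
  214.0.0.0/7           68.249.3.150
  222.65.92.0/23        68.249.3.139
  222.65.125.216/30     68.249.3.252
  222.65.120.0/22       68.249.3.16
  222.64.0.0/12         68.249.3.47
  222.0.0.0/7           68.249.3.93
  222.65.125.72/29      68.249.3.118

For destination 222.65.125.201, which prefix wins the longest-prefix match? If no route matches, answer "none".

Entries matching 222.65.125.201:
  220.0.0.0/6 (220.0.0.0 - 223.255.255.255)
  222.0.0.0/7 (222.0.0.0 - 223.255.255.255)
  222.64.0.0/12 (222.64.0.0 - 222.79.255.255)
  222.64.0.0/13 (222.64.0.0 - 222.71.255.255)
  222.64.0.0/15 (222.64.0.0 - 222.65.255.255)
Most specific is 222.64.0.0/15.

222.64.0.0/15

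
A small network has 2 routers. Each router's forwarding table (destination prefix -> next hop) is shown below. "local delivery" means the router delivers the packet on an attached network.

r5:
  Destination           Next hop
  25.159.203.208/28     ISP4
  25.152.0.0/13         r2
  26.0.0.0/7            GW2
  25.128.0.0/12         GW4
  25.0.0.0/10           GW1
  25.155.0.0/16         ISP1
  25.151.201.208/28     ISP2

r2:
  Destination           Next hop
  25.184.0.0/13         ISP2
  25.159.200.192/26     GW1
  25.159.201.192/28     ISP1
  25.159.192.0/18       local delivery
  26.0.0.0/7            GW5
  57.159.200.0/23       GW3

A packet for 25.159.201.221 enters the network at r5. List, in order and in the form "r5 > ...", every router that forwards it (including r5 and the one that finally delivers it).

r5 > r2

At r5: longest match for 25.159.201.221 is 25.152.0.0/13 -> r2
At r2: longest match for 25.159.201.221 is 25.159.192.0/18 -> local delivery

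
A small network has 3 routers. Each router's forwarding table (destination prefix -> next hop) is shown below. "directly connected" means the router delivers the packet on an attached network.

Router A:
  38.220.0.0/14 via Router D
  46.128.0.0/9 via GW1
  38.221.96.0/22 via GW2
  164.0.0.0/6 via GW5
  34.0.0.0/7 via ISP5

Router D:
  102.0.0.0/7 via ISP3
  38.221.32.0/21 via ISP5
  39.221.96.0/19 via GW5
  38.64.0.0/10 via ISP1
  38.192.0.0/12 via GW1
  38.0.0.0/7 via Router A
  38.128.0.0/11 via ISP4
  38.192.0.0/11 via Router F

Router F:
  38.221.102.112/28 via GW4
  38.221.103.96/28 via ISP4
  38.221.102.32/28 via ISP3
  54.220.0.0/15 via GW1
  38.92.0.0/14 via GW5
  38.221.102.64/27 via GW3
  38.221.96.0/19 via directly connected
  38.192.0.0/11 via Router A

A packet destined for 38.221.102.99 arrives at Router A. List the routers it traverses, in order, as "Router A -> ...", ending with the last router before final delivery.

At Router A: longest match for 38.221.102.99 is 38.220.0.0/14 -> Router D
At Router D: longest match for 38.221.102.99 is 38.192.0.0/11 -> Router F
At Router F: longest match for 38.221.102.99 is 38.221.96.0/19 -> directly connected

Router A -> Router D -> Router F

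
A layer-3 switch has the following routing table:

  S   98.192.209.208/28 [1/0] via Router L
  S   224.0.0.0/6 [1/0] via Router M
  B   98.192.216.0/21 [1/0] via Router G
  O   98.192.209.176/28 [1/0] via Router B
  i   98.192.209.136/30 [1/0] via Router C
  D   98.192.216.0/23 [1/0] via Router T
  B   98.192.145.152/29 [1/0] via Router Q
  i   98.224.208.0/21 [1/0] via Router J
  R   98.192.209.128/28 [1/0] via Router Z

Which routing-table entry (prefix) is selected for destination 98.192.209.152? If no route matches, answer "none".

none

98.192.209.152 is outside every listed prefix and there is no default route.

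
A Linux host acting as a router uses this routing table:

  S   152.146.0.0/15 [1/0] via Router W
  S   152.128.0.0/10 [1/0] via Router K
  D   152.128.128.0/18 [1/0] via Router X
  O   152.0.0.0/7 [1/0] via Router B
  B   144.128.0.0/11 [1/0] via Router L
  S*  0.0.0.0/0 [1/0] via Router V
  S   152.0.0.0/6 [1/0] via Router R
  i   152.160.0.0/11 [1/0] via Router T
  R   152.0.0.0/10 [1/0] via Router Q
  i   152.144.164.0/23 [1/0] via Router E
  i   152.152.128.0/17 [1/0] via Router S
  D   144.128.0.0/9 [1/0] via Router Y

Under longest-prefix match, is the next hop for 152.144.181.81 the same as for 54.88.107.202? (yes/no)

152.144.181.81: longest match 152.128.0.0/10 -> Router K
54.88.107.202: longest match 0.0.0.0/0 -> Router V

no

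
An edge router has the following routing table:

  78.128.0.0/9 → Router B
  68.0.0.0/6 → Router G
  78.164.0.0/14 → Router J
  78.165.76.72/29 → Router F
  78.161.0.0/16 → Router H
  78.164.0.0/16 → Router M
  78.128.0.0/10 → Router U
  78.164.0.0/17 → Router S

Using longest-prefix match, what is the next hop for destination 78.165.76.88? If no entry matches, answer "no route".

Router J

Routes whose prefix contains 78.165.76.88:
  78.128.0.0/9 (78.128.0.0 - 78.255.255.255) -> Router B
  78.128.0.0/10 (78.128.0.0 - 78.191.255.255) -> Router U
  78.164.0.0/14 (78.164.0.0 - 78.167.255.255) -> Router J
More-specific entries that do NOT match:
  78.165.76.72/29 (78.165.76.72 - 78.165.76.79) does not contain 78.165.76.88
  78.164.0.0/17 (78.164.0.0 - 78.164.127.255) does not contain 78.165.76.88
  78.161.0.0/16 (78.161.0.0 - 78.161.255.255) does not contain 78.165.76.88
  78.164.0.0/16 (78.164.0.0 - 78.164.255.255) does not contain 78.165.76.88
Longest matching prefix is /14 -> next hop Router J.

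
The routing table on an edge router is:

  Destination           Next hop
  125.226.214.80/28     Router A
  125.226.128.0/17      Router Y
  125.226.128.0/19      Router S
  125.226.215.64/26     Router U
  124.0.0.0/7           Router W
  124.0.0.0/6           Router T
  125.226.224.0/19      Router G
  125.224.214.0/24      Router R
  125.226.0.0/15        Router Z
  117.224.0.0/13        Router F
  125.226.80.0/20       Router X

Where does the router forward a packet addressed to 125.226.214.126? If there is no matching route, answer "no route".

Routes whose prefix contains 125.226.214.126:
  124.0.0.0/6 (124.0.0.0 - 127.255.255.255) -> Router T
  124.0.0.0/7 (124.0.0.0 - 125.255.255.255) -> Router W
  125.226.0.0/15 (125.226.0.0 - 125.227.255.255) -> Router Z
  125.226.128.0/17 (125.226.128.0 - 125.226.255.255) -> Router Y
More-specific entries that do NOT match:
  125.226.214.80/28 (125.226.214.80 - 125.226.214.95) does not contain 125.226.214.126
  125.226.215.64/26 (125.226.215.64 - 125.226.215.127) does not contain 125.226.214.126
  125.224.214.0/24 (125.224.214.0 - 125.224.214.255) does not contain 125.226.214.126
  125.226.80.0/20 (125.226.80.0 - 125.226.95.255) does not contain 125.226.214.126
  125.226.128.0/19 (125.226.128.0 - 125.226.159.255) does not contain 125.226.214.126
  125.226.224.0/19 (125.226.224.0 - 125.226.255.255) does not contain 125.226.214.126
Longest matching prefix is /17 -> next hop Router Y.

Router Y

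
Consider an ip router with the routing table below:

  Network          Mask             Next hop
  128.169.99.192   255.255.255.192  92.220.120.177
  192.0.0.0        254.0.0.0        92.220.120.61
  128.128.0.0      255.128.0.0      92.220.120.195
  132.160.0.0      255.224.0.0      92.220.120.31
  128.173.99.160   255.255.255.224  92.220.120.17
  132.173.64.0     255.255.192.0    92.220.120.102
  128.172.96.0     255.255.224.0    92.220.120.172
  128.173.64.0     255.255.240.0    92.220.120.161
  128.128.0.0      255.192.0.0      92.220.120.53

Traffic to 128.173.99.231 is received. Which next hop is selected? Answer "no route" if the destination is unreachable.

Routes whose prefix contains 128.173.99.231:
  128.128.0.0/9 (128.128.0.0 - 128.255.255.255) -> 92.220.120.195
  128.128.0.0/10 (128.128.0.0 - 128.191.255.255) -> 92.220.120.53
More-specific entries that do NOT match:
  128.173.99.160/27 (128.173.99.160 - 128.173.99.191) does not contain 128.173.99.231
  128.169.99.192/26 (128.169.99.192 - 128.169.99.255) does not contain 128.173.99.231
  128.173.64.0/20 (128.173.64.0 - 128.173.79.255) does not contain 128.173.99.231
  128.172.96.0/19 (128.172.96.0 - 128.172.127.255) does not contain 128.173.99.231
  132.173.64.0/18 (132.173.64.0 - 132.173.127.255) does not contain 128.173.99.231
  132.160.0.0/11 (132.160.0.0 - 132.191.255.255) does not contain 128.173.99.231
Longest matching prefix is /10 -> next hop 92.220.120.53.

92.220.120.53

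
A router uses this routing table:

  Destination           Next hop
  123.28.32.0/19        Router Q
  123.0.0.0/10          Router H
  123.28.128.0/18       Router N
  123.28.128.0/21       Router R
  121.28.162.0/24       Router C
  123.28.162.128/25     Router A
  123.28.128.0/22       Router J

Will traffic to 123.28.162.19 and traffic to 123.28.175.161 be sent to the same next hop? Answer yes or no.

yes

123.28.162.19: longest match 123.28.128.0/18 -> Router N
123.28.175.161: longest match 123.28.128.0/18 -> Router N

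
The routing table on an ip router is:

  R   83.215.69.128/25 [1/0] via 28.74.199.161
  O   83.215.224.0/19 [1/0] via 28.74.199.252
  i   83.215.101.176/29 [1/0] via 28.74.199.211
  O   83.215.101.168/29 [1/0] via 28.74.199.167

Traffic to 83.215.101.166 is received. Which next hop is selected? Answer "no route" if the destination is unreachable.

no route

No entry's prefix contains 83.215.101.166; there is no default route.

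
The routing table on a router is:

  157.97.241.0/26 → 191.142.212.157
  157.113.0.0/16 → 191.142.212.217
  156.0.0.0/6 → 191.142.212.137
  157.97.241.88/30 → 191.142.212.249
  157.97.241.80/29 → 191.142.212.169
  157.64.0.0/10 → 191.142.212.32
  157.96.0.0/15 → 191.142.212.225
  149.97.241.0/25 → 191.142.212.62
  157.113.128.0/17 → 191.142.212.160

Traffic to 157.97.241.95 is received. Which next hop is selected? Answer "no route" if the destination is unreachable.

191.142.212.225

Routes whose prefix contains 157.97.241.95:
  156.0.0.0/6 (156.0.0.0 - 159.255.255.255) -> 191.142.212.137
  157.64.0.0/10 (157.64.0.0 - 157.127.255.255) -> 191.142.212.32
  157.96.0.0/15 (157.96.0.0 - 157.97.255.255) -> 191.142.212.225
More-specific entries that do NOT match:
  157.97.241.88/30 (157.97.241.88 - 157.97.241.91) does not contain 157.97.241.95
  157.97.241.80/29 (157.97.241.80 - 157.97.241.87) does not contain 157.97.241.95
  157.97.241.0/26 (157.97.241.0 - 157.97.241.63) does not contain 157.97.241.95
  149.97.241.0/25 (149.97.241.0 - 149.97.241.127) does not contain 157.97.241.95
  157.113.128.0/17 (157.113.128.0 - 157.113.255.255) does not contain 157.97.241.95
  157.113.0.0/16 (157.113.0.0 - 157.113.255.255) does not contain 157.97.241.95
Longest matching prefix is /15 -> next hop 191.142.212.225.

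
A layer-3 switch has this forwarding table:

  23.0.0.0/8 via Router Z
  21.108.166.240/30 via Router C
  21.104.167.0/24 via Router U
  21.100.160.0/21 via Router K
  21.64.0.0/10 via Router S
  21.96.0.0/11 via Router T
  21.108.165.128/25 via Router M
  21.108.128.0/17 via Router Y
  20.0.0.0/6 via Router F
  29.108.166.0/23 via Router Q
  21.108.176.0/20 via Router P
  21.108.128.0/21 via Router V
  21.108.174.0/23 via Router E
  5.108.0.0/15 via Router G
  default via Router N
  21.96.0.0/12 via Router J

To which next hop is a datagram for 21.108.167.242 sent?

Router Y

Routes whose prefix contains 21.108.167.242:
  0.0.0.0/0 (default, matches everything) -> Router N
  20.0.0.0/6 (20.0.0.0 - 23.255.255.255) -> Router F
  21.64.0.0/10 (21.64.0.0 - 21.127.255.255) -> Router S
  21.96.0.0/11 (21.96.0.0 - 21.127.255.255) -> Router T
  21.96.0.0/12 (21.96.0.0 - 21.111.255.255) -> Router J
  21.108.128.0/17 (21.108.128.0 - 21.108.255.255) -> Router Y
More-specific entries that do NOT match:
  21.108.166.240/30 (21.108.166.240 - 21.108.166.243) does not contain 21.108.167.242
  21.108.165.128/25 (21.108.165.128 - 21.108.165.255) does not contain 21.108.167.242
  21.104.167.0/24 (21.104.167.0 - 21.104.167.255) does not contain 21.108.167.242
  29.108.166.0/23 (29.108.166.0 - 29.108.167.255) does not contain 21.108.167.242
  21.108.174.0/23 (21.108.174.0 - 21.108.175.255) does not contain 21.108.167.242
  21.100.160.0/21 (21.100.160.0 - 21.100.167.255) does not contain 21.108.167.242
  21.108.128.0/21 (21.108.128.0 - 21.108.135.255) does not contain 21.108.167.242
  21.108.176.0/20 (21.108.176.0 - 21.108.191.255) does not contain 21.108.167.242
Longest matching prefix is /17 -> next hop Router Y.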